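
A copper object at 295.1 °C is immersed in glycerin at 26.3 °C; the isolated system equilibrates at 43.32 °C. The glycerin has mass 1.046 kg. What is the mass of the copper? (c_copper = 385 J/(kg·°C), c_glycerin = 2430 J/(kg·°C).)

m ≈ 0.446 kg

Let T be the final temperature. ΣQ_i = 0:
m×385×(43.32 − 295.1) + 1.046×2430×(43.32 − 26.3) = 0
-96935 m = -43261
m = -43261/-96935 ≈ 0.4463 kg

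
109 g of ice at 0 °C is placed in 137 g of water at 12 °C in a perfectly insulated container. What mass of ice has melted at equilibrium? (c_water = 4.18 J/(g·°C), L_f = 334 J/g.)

m_melted ≈ 20.6 g

Water can give up m c ΔT = 137·4.18·12 = 6871.9 J before reaching 0 °C.
Melting all 109 g of ice would need 109·334 = 36406 J.
6871.9 J < 36406 J, so only part of the ice melts and the system sits at 0 °C.
m_melted·334 = 6871.9  ⇒  m_melted ≈ 20.57 g.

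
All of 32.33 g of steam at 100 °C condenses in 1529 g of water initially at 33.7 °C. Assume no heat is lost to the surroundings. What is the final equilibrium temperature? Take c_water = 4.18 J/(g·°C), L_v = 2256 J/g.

T_f ≈ 46.2 °C

Let T be the final temperature. ΣQ_i = 0:
steam→water at 100 °C releases m L_v = 32.33·2256 = 72936; condensate cools 100→T: 32.33·4.18·(T − 100) = 135.14(T − 100); original water: 6391.2(T − 33.7)
6526.4 T = 72936 + 13514 + 215384 = 301835
T ≈ 46.25 °C (< 100 °C, so full condensation is consistent).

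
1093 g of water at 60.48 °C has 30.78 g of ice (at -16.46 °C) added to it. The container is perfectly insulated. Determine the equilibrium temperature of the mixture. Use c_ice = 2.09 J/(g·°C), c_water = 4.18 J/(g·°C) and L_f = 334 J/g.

Conservation of energy gives ΣQ = 0:
warm ice to 0 °C: 30.78×2.09×(0 − (-16.46)) = 1058.9
  melt ice: 30.78×334 = 10281
  meltwater 0→T: 30.78×4.18×T = 128.66 T
  water: 4568.7(T − 60.48)
4697.4 T = 276317 − 11339 = 264978
T ≈ 56.41 °C (positive, so assuming full melt was valid).

T_f ≈ 56.4 °C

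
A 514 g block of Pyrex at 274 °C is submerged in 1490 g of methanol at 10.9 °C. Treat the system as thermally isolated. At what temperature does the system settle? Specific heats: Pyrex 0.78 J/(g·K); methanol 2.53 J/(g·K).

T_f ≈ 36.2 °C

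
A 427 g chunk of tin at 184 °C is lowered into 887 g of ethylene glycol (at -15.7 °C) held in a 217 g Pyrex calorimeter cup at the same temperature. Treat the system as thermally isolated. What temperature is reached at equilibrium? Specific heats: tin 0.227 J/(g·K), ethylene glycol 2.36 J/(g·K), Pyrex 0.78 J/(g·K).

Taking heat into each body as positive, Σ m c ΔT = 0:
427·0.227·(T − 184) + 887·2.36·(T − (-15.7)) + 217·0.78·(T − (-15.7)) = 0
2359.5 T = -17688
T = -17688 / 2359.5 = -7.5 °C

T_f ≈ -7.5 °C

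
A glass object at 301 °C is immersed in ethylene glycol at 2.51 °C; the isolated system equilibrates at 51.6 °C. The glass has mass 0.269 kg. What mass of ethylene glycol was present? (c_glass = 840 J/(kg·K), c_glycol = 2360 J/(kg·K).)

m ≈ 0.486 kg

Setting the total heat transfer to zero:
0.269×840×(51.6 − 301) + m×2360×(51.6 − 2.51) = 0
115852 m = 56354
m = 56354/115852 ≈ 0.4864 kg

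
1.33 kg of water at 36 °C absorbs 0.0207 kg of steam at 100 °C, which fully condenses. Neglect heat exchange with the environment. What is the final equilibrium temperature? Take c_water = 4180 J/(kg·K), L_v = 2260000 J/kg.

T_f ≈ 45.3 °C

Net heat exchanged in the isolated system is zero:
steam→water at 100 °C releases m L_v = 0.0207×2260000 = 46782; condensate cools 100→T: 0.0207×4180×(T − 100) = 86.53(T − 100); original water: 5559.4(T − 36)
5645.9 T = 46782 + 8652.6 + 200138 = 255573
T ≈ 45.27 °C (< 100 °C, so full condensation is consistent).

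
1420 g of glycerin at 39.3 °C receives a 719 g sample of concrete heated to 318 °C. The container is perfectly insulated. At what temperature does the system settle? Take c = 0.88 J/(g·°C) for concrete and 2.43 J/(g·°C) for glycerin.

T_f ≈ 82.5 °C

Energy conservation, ΣQ = 0:
719×0.88×(T − 318) + 1420×2.43×(T − 39.3) = 0
(632.72 + 3450.6) T = 632.72×318 + 3450.6×39.3
T = 336814 / 4083.3 = 82.5 °C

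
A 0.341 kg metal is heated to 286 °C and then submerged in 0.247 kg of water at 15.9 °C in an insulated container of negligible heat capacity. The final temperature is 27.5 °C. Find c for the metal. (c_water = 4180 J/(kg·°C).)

Setting the total heat transfer to zero:
0.341×c×(27.5 − 286) + 0.247×4180×(27.5 − 15.9) = 0
-88.15 c = -11977
c = -11977/-88.15 ≈ 135.9 J/(kg·°C)

c ≈ 136 J/(kg·°C)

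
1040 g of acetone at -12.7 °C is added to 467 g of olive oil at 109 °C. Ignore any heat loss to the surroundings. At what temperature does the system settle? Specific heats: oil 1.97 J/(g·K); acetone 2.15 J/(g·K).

T_f ≈ 22.8 °C

Let T be the final temperature. ΣQ_i = 0:
467·1.97·(T − 109) + 1040·2.15·(T − (-12.7)) = 0
919.99(T − 109) + 2236(T − (-12.7)) = 0
(919.99 + 2236) T = 919.99·109 + 2236·(-12.7)
T = 71882 / 3156 = 22.8 °C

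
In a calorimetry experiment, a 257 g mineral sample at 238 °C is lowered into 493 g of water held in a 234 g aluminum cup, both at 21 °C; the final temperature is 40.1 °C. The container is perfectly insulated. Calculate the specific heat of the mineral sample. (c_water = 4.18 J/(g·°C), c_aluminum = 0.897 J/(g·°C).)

Conservation of energy gives ΣQ = 0:
257×c×(40.1 − 238) + 493×4.18×(40.1 − 21) + 234×0.897×(40.1 − 21) = 0
-50860 c = -43369
c = -43369/-50860 ≈ 0.8527 J/(g·°C)

c ≈ 0.853 J/(g·°C)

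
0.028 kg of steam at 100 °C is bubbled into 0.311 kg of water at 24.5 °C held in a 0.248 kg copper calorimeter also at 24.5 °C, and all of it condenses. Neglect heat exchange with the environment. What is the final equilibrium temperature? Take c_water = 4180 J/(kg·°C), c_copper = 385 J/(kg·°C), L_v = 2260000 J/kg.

Taking heat into each body as positive, Σ m c ΔT = 0:
latent heat released on condensation: 0.028·2260000 = 63280; condensate cools 100→T: 0.028·4180·(T − 100) = 117.04(T − 100); water warms: 0.311·4180·(T − 24.5) = 1300(T − 24.5); cup: 95.48(T − 24.5)
1512.5 T = 63280 + 11704 + 34189 = 109173
T ≈ 72.18 °C — below 100 °C, confirming all the steam condensed.

T_f ≈ 72.2 °C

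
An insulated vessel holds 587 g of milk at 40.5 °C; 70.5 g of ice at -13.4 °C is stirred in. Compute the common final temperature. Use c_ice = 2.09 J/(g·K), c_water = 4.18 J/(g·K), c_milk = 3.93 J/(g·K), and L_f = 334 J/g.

T_f ≈ 26.1 °C

Energy balance with sensible and latent terms:
warm ice to 0 °C: 70.5×2.09×(0 − (-13.4)) = 1974.4; melt ice: 70.5×334 = 23547; meltwater 0→T: 70.5×4.18×T = 294.69 T; milk: 2306.9(T − 40.5)
2601.6 T = 93430 − 25521 = 67908
T ≈ 26.10 °C (positive, so assuming full melt was valid).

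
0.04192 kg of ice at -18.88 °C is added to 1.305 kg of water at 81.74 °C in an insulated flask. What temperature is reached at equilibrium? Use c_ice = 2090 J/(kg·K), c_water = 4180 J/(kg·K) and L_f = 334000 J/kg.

Setting the total heat transfer to zero:
ice -18.88→0 °C: 0.04192×2090×18.88 = 1654.1
  fusion: m_ice L_f = 0.04192×334000 = 14001
  meltwater 0→T: 0.04192×4180×T = 175.23 T
  water cools: 1.305×4180×(T − 81.74) = 5454.9(T − 81.74)
5630.1 T = 445884 − 15655 = 430228
T ≈ 76.42 °C (positive, so assuming full melt was valid).

T_f ≈ 76.4 °C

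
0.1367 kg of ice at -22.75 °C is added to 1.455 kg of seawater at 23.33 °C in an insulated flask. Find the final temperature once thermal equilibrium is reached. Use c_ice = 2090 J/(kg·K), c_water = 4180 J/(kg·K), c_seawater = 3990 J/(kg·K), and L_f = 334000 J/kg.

T_f ≈ 13.1 °C

Setting the total heat transfer to zero:
warm ice to 0 °C: 0.1367·2090·(0 − (-22.75)) = 6499.7
  fusion: m_ice L_f = 0.1367·334000 = 45658
  meltwater 0→T: 0.1367·4180·T = 571.41 T
  seawater: 5805.5(T − 23.33)
6376.9 T = 135441 − 52158 = 83284
T ≈ 13.06 °C (positive, so assuming full melt was valid).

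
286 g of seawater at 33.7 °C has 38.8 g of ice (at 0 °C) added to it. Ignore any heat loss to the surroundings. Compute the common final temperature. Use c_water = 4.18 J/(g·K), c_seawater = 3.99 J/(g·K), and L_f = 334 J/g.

Let T be the final temperature. ΣQ_i = 0:
fusion: m_ice L_f = 38.8×334 = 12959; warm the meltwater: 162.18 T; seawater cools: 286×3.99×(T − 33.7) = 1141.1(T − 33.7)
1303.3 T = 38456 − 12959 = 25497
T ≈ 19.56 °C. Since T > 0 °C, the all-ice-melts assumption holds.

T_f ≈ 19.6 °C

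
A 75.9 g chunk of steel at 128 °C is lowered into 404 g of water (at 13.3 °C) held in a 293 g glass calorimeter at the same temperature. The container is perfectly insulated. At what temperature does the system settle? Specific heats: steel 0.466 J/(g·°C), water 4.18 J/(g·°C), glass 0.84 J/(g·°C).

T_f is the heat-capacity-weighted average of the initial temperatures:
T_f = (35.37×128 + 1688.7×13.3 + 246.12×13.3) / (35.37 + 1688.7 + 246.12)
    = 30261 / 1970.2 ≈ 15.36 °C

T_f ≈ 15.4 °C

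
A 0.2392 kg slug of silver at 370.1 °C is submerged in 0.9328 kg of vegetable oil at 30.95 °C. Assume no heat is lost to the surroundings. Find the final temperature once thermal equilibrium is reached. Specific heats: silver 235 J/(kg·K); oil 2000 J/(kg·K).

Heat lost by the silver equals heat gained by the oil:
0.2392×235×(370.1 − T) = 0.9328×2000×(T − 30.95)
56.21(370.1 − T) = 1865.6(T − 30.95)
1921.8 T = 78544  ⇒  T ≈ 40.87 °C

T_f ≈ 40.9 °C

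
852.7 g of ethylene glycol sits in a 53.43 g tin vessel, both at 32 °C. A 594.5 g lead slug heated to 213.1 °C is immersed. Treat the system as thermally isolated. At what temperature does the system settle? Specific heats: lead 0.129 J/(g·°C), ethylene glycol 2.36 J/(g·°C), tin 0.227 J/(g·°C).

T_f ≈ 38.6 °C

Let T be the final temperature. ΣQ_i = 0:
594.5·0.129·(T − 213.1) + 852.7·2.36·(T − 32) + 53.43·0.227·(T − 32) = 0
76.69(T − 213.1) + 2012.4(T − 32) + 12.13(T − 32) = 0
(76.69 + 2012.4 + 12.13) T = 76.69·213.1 + 2012.4·32 + 12.13·32
T = 81127/2101.2 ≈ 38.61 °C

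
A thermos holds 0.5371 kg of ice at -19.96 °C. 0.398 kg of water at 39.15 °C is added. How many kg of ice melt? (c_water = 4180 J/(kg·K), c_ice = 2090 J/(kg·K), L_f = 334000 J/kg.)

m_melted ≈ 0.128 kg

Heat available from the water dropping to 0 °C: 0.398×4180×39.15 = 65132 J.
Of that, 0.5371×2090×19.96 = 22406 J goes to bring the ice to 0 °C, leaving 42726 J.
To melt every bit of ice: 0.5371×334000 = 179391 J.
42726 J < 179391 J, so only part of the ice melts and the system sits at 0 °C.
m_melt = 42726 / L_f = 0.1279 kg.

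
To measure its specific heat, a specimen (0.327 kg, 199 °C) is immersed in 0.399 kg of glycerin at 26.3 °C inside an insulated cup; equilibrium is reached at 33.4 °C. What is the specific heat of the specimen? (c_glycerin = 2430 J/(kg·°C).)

Let T be the final temperature. ΣQ_i = 0:
0.327·c·(33.4 − 199) + 0.399·2430·(33.4 − 26.3) = 0
-54.15 c = -6883.9
c = -6883.9/-54.15 ≈ 127.1 J/(kg·°C)

c ≈ 127 J/(kg·°C)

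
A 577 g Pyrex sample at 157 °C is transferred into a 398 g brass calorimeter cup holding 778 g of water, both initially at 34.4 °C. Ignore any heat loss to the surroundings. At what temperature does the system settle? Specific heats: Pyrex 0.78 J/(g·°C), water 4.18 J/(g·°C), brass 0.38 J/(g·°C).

Heat gained plus heat lost sum to zero:
577×0.78×(T − 157) + 778×4.18×(T − 34.4) + 398×0.38×(T − 34.4) = 0
450.06(T − 157) + 3252(T − 34.4) + 151.24(T − 34.4) = 0
(450.06 + 3252 + 151.24) T = 450.06×157 + 3252×34.4 + 151.24×34.4
T ≈ 48.72 °C

T_f ≈ 48.7 °C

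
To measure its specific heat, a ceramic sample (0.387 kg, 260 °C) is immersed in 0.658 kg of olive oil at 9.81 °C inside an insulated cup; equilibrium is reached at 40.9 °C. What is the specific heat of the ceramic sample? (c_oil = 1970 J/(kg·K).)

c ≈ 475 J/(kg·K)

Setting the total heat transfer to zero:
0.387×c×(40.9 − 260) + 0.658×1970×(40.9 − 9.81) = 0
-84.79 c = -40301
c = -40301/-84.79 ≈ 475.3 J/(kg·K)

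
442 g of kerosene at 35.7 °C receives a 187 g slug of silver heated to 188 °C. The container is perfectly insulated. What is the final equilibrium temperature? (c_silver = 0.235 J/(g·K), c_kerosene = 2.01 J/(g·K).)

T_f = Σ m_i c_i T_i / Σ m_i c_i:
T_f = (43.95*188 + 888.42*35.7) / (43.95 + 888.42)
    = 39978 / 932.37 ≈ 42.88 °C

T_f ≈ 42.9 °C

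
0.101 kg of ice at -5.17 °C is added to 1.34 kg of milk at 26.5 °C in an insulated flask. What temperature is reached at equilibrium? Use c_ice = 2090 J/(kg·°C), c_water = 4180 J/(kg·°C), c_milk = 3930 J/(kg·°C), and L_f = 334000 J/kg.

T_f ≈ 18.4 °C

Taking heat into each body as positive, Σ m c ΔT = 0:
warm ice to 0 °C: 0.101×2090×(0 − (-5.17)) = 1091.3
  latent heat to melt: 0.101×334000 = 33734
  warm the meltwater: 422.18 T
  milk cools: 1.34×3930×(T − 26.5) = 5266.2(T − 26.5)
5688.4 T = 139554 − 34825 = 104729
T ≈ 18.41 °C — above 0 °C, consistent with complete melting.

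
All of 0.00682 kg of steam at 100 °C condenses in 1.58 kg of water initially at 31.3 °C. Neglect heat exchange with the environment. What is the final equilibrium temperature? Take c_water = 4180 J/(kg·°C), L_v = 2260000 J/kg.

Sum of m c ΔT and latent-heat terms is zero:
latent heat released on condensation: 0.00682·2260000 = 15413
  condensate cools 100→T: 0.00682·4180·(T − 100) = 28.51(T − 100)
  original water: 6604.4(T − 31.3)
6632.9 T = 15413 + 2850.8 + 206718 = 224982
T ≈ 33.92 °C, under the boiling point, so the assumption holds.

T_f ≈ 33.9 °C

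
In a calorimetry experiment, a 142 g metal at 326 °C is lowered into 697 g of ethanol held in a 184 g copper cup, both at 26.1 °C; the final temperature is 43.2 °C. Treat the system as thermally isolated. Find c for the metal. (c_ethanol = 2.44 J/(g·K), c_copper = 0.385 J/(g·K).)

c ≈ 0.754 J/(g·K)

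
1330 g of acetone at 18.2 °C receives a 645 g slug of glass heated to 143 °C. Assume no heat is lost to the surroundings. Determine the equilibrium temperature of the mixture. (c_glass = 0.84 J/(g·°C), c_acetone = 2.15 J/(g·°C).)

Energy conservation, ΣQ = 0:
645×0.84×(T − 143) + 1330×2.15×(T − 18.2) = 0
541.8(T − 143) + 2859.5(T − 18.2) = 0
(541.8 + 2859.5) T = 541.8×143 + 2859.5×18.2
T = 129520/3401.3 ≈ 38.08 °C

T_f ≈ 38.1 °C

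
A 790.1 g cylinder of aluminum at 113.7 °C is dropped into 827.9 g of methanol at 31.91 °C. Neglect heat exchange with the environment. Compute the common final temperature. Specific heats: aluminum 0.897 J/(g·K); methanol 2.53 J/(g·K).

Heat gained plus heat lost sum to zero:
790.1·0.897·(T − 113.7) + 827.9·2.53·(T − 31.91) = 0
708.72(T − 113.7) + 2094.6(T − 31.91) = 0
(708.72 + 2094.6) T = 708.72·113.7 + 2094.6·31.91
T ≈ 52.59 °C

T_f ≈ 52.6 °C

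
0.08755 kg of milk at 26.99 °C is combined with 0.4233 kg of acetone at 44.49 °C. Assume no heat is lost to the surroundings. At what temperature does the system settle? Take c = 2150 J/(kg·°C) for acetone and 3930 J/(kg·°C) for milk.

T_f is the heat-capacity-weighted average of the initial temperatures:
T_f = (910.1×44.49 + 344.07×26.99) / (910.1 + 344.07)
    = 49777 / 1254.2 ≈ 39.69 °C

T_f ≈ 39.7 °C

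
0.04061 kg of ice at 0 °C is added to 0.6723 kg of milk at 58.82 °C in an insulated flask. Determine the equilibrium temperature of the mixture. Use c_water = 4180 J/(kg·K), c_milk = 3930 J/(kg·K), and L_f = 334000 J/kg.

Energy balance with sensible and latent terms:
fusion: m_ice L_f = 0.04061×334000 = 13564; warm the meltwater: 169.75 T; milk cools: 0.6723×3930×(T − 58.82) = 2642.1(T − 58.82)
2811.9 T = 155411 − 13564 = 141847
T ≈ 50.45 °C. Since T > 0 °C, the all-ice-melts assumption holds.

T_f ≈ 50.4 °C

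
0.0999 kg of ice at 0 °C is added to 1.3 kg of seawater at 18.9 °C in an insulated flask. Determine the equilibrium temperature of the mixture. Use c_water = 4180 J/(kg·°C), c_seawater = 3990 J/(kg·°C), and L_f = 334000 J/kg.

T_f ≈ 11.5 °C

Conservation of energy gives ΣQ = 0:
melt ice: 0.0999·334000 = 33367
  meltwater 0→T: 0.0999·4180·T = 417.58 T
  seawater: 5187(T − 18.9)
5604.6 T = 98034 − 33367 = 64668
T ≈ 11.54 °C — above 0 °C, consistent with complete melting.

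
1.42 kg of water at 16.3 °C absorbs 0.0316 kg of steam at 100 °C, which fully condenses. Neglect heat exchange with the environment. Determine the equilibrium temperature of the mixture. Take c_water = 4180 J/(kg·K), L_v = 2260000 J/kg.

Heat gained plus heat lost sum to zero:
steam→water at 100 °C releases m L_v = 0.0316·2260000 = 71416; condensate cools 100→T: 0.0316·4180·(T − 100) = 132.09(T − 100); water warms: 1.42·4180·(T − 16.3) = 5935.6(T − 16.3)
6067.7 T = 71416 + 13209 + 96750 = 181375
T ≈ 29.89 °C — below 100 °C, confirming all the steam condensed.

T_f ≈ 29.9 °C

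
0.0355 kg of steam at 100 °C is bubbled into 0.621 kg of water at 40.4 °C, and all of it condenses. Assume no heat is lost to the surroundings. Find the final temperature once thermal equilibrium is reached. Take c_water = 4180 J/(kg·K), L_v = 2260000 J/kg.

T_f ≈ 72.9 °C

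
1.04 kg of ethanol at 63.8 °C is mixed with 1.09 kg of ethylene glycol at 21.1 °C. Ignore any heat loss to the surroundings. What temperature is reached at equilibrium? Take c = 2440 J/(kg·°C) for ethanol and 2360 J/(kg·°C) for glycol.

T_f ≈ 42.3 °C

T_f is the heat-capacity-weighted average of the initial temperatures:
T_f = (2537.6*63.8 + 2572.4*21.1) / (2537.6 + 2572.4)
    = 216177 / 5110 ≈ 42.30 °C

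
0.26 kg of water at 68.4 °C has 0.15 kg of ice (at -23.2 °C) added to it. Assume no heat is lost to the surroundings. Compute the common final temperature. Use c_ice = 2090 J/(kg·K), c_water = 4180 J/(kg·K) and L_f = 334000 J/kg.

Net heat exchanged in the isolated system is zero:
warm ice to 0 °C: 0.15·2090·(0 − (-23.2)) = 7273.2
  latent heat to melt: 0.15·334000 = 50100
  meltwater 0→T: 0.15·4180·T = 627 T
  water: 1086.8(T − 68.4)
1713.8 T = 74337 − 57373 = 16964
T ≈ 9.90 °C. Since T > 0 °C, the all-ice-melts assumption holds.

T_f ≈ 9.9 °C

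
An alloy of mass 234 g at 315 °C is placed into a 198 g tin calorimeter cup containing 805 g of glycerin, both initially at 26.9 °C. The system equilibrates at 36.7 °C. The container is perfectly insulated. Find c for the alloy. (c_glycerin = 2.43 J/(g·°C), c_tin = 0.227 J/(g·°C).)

c ≈ 0.301 J/(g·°C)

Taking heat into each body as positive, Σ m c ΔT = 0:
234×c×(36.7 − 315) + 805×2.43×(36.7 − 26.9) + 198×0.227×(36.7 − 26.9) = 0
-65122 c = -19611
c = -19611/-65122 ≈ 0.3011 J/(g·°C)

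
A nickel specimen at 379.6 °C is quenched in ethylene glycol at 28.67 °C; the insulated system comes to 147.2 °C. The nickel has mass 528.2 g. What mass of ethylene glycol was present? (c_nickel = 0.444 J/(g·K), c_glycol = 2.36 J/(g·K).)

Taking heat into each body as positive, Σ m c ΔT = 0:
528.2·0.444·(147.2 − 379.6) + m·2.36·(147.2 − 28.67) = 0
279.73 m = 54503
m = 54503/279.73 ≈ 194.8 g

m ≈ 195 g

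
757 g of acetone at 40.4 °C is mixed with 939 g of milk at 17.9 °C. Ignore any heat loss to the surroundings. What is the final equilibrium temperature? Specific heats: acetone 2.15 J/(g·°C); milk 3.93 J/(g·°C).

Heat gained plus heat lost sum to zero:
757×2.15×(T − 40.4) + 939×3.93×(T − 17.9) = 0
1627.5(T − 40.4) + 3690.3(T − 17.9) = 0
(1627.5 + 3690.3) T = 1627.5×40.4 + 3690.3×17.9
T ≈ 24.79 °C

T_f ≈ 24.8 °C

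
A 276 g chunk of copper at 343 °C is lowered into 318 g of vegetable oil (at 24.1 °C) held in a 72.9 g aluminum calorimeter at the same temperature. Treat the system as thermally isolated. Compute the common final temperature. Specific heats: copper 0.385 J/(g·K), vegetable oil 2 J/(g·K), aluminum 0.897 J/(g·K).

Setting the total heat transfer to zero:
276*0.385*(T − 343) + 318*2*(T − 24.1) + 72.9*0.897*(T − 24.1) = 0
(106.26 + 636 + 65.39) T = 106.26*343 + 636*24.1 + 65.39*24.1
T = 53351 / 807.65 = 66.1 °C

T_f ≈ 66.1 °C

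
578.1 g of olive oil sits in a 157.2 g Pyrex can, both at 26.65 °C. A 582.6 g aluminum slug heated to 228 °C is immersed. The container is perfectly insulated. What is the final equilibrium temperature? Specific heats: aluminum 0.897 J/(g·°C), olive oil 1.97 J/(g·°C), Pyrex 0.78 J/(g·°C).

T_f ≈ 85.6 °C

Taking heat into each body as positive, Σ m c ΔT = 0:
582.6·0.897·(T − 228) + 578.1·1.97·(T − 26.65) + 157.2·0.78·(T − 26.65) = 0
522.59(T − 228) + 1138.9(T − 26.65) + 122.62(T − 26.65) = 0
(522.59 + 1138.9 + 122.62) T = 522.59·228 + 1138.9·26.65 + 122.62·26.65
T ≈ 85.63 °C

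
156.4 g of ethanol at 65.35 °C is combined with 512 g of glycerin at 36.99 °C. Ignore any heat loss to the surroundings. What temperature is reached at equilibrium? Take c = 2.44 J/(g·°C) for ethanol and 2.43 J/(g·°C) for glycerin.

T_f ≈ 43.6 °C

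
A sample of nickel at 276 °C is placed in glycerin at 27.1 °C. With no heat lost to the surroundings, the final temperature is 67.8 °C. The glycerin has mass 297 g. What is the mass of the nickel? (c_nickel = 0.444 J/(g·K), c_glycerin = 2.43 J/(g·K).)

Heat lost by the nickel = heat gained by the glycerin:
m·0.444·(276 − 67.8) = 297·2.43·(67.8 − 27.1)
92.44 m = 29374  ⇒  m ≈ 317.8 g

m ≈ 318 g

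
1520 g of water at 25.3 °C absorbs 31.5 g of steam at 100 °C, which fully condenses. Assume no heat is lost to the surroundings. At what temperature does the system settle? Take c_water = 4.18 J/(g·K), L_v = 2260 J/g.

T_f ≈ 37.8 °C

Energy conservation, ΣQ = 0:
steam→water at 100 °C releases m L_v = 31.5·2260 = 71190
  condensed water 100 °C→T: 131.67(T − 100)
  water warms: 1520·4.18·(T − 25.3) = 6353.6(T − 25.3)
6485.3 T = 71190 + 13167 + 160746 = 245103
T ≈ 37.79 °C, under the boiling point, so the assumption holds.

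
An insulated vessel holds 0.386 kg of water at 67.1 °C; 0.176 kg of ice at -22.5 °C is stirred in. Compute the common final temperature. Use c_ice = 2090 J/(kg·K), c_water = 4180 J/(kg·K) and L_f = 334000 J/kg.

T_f ≈ 17.5 °C

Sum of m c ΔT and latent-heat terms is zero:
warm ice to 0 °C: 0.176×2090×(0 − (-22.5)) = 8276.4; fusion: m_ice L_f = 0.176×334000 = 58784; warm the meltwater: 735.68 T; water cools: 0.386×4180×(T − 67.1) = 1613.5(T − 67.1)
2349.2 T = 108265 − 67060 = 41204
T ≈ 17.54 °C. Since T > 0 °C, the all-ice-melts assumption holds.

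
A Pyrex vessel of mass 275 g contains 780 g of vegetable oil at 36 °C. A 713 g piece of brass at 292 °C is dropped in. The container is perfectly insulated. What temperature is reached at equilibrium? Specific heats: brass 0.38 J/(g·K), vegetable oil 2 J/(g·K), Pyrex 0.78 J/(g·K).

T_f ≈ 69.9 °C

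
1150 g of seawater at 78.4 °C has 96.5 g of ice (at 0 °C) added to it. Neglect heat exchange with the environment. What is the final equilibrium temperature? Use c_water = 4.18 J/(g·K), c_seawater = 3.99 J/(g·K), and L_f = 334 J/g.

Energy conservation, ΣQ = 0:
melt ice: 96.5·334 = 32231; warm the meltwater: 403.37 T; seawater: 4588.5(T − 78.4)
4991.9 T = 359738 − 32231 = 327507
T ≈ 65.61 °C. Since T > 0 °C, the all-ice-melts assumption holds.

T_f ≈ 65.6 °C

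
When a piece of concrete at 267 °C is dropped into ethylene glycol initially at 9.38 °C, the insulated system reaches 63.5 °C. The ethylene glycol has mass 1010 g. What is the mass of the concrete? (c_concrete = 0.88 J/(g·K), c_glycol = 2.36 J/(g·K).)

m ≈ 720 g

Net heat exchanged in the isolated system is zero:
m·0.88·(63.5 − 267) + 1010·2.36·(63.5 − 9.38) = 0
-179.08 m = -129000
m = -129000/-179.08 ≈ 720.4 g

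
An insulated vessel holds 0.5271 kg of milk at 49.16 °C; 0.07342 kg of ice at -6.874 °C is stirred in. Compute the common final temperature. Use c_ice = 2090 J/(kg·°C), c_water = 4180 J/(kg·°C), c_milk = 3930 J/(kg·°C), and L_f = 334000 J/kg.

Taking heat into each body as positive, Σ m c ΔT = 0:
warm ice to 0 °C: 0.07342·2090·(0 − (-6.874)) = 1054.8
  melt ice: 0.07342·334000 = 24522
  warm the meltwater: 306.9 T
  milk cools: 0.5271·3930·(T − 49.16) = 2071.5(T − 49.16)
2378.4 T = 101835 − 25577 = 76258
T ≈ 32.06 °C (positive, so assuming full melt was valid).

T_f ≈ 32.1 °C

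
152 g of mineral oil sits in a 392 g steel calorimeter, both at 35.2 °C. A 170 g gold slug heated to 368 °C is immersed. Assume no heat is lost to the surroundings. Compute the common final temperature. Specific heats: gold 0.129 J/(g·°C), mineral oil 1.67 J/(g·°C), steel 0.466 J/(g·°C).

Conservation of energy gives ΣQ = 0:
170*0.129*(T − 368) + 152*1.67*(T − 35.2) + 392*0.466*(T − 35.2) = 0
458.44 T = 23435
T ≈ 51.12 °C

T_f ≈ 51.1 °C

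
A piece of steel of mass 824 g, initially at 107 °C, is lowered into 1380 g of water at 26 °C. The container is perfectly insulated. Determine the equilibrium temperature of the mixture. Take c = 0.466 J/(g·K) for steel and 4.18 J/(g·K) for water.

T_f ≈ 31.1 °C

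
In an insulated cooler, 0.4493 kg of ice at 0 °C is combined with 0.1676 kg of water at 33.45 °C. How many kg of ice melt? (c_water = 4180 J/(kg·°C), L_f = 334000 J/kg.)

m_melted ≈ 0.0702 kg

Heat available from the water dropping to 0 °C: 0.1676×4180×33.45 = 23434 J.
To melt every bit of ice: 0.4493×334000 = 150066 J.
Since 23434 < 150066 J, not all the ice melts; equilibrium is at 0 °C.
m_melted×334000 = 23434  ⇒  m_melted ≈ 0.07016 kg.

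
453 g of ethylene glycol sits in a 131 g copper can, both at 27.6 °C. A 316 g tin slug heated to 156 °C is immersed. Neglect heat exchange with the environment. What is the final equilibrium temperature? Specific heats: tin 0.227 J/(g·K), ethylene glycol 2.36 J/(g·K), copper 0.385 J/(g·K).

T_f = Σ m_i c_i T_i / Σ m_i c_i:
T_f = (71.73·156 + 1069.1·27.6 + 50.44·27.6) / (71.73 + 1069.1 + 50.44)
    = 42089 / 1191.2 ≈ 35.33 °C

T_f ≈ 35.3 °C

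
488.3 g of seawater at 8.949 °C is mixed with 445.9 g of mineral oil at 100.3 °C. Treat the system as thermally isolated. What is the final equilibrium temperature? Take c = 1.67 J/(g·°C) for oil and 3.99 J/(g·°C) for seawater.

T_f ≈ 34.2 °C

T_f = Σ m_i c_i T_i / Σ m_i c_i:
T_f = (744.65×100.3 + 1948.3×8.949) / (744.65 + 1948.3)
    = 92124 / 2693 ≈ 34.21 °C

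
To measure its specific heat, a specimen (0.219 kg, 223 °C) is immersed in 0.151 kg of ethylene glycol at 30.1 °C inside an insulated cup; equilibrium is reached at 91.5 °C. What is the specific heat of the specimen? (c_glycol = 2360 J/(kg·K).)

c ≈ 760 J/(kg·K)

Let T be the final temperature. ΣQ_i = 0:
0.219·c·(91.5 − 223) + 0.151·2360·(91.5 − 30.1) = 0
-28.8 c = -21881
c = -21881/-28.8 ≈ 759.8 J/(kg·K)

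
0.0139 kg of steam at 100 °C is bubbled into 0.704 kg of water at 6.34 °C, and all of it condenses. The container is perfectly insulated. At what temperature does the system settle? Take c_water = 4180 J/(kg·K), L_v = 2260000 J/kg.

Heat gained plus heat lost sum to zero:
steam→water at 100 °C releases m L_v = 0.0139×2260000 = 31414
  condensed water 100 °C→T: 58.1(T − 100)
  water warms: 0.704×4180×(T − 6.34) = 2942.7(T − 6.34)
3000.8 T = 31414 + 5810.2 + 18657 = 55881
T ≈ 18.62 °C — below 100 °C, confirming all the steam condensed.

T_f ≈ 18.6 °C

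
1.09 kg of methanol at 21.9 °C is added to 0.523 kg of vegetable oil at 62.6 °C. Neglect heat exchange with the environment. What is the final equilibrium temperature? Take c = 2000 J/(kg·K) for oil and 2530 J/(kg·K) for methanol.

Net heat exchanged in the isolated system is zero:
0.523×2000×(T − 62.6) + 1.09×2530×(T − 21.9) = 0
1046(T − 62.6) + 2757.7(T − 21.9) = 0
3803.7 T = 125873
T = 125873 / 3803.7 = 33.1 °C

T_f ≈ 33.1 °C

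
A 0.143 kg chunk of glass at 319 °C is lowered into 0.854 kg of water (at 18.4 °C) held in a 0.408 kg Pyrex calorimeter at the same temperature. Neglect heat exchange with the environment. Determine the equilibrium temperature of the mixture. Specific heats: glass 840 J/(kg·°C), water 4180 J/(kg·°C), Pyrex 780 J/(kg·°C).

T_f ≈ 27.4 °C

T_f is the heat-capacity-weighted average of the initial temperatures:
T_f = (120.12×319 + 3569.7×18.4 + 318.24×18.4) / (120.12 + 3569.7 + 318.24)
    = 109857 / 4008.1 ≈ 27.41 °C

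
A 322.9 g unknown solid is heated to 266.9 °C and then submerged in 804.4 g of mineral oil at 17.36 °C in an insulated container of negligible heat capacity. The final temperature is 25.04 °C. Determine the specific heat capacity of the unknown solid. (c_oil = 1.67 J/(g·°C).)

Net heat exchanged in the isolated system is zero:
322.9·c·(25.04 − 266.9) + 804.4·1.67·(25.04 − 17.36) = 0
-78097 c = -10317
c = -10317/-78097 ≈ 0.1321 J/(g·°C)

c ≈ 0.132 J/(g·°C)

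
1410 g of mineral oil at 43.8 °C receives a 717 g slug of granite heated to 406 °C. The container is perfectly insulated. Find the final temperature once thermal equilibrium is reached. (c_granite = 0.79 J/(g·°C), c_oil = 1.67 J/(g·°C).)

Setting the total heat transfer to zero:
717·0.79·(T − 406) + 1410·1.67·(T − 43.8) = 0
566.43(T − 406) + 2354.7(T − 43.8) = 0
2921.1 T = 333106
T ≈ 114.03 °C

T_f ≈ 114.0 °C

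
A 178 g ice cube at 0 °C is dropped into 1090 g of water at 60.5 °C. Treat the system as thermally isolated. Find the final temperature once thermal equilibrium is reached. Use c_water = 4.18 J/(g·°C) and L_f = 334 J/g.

Energy conservation, ΣQ = 0:
melt ice: 178×334 = 59452; meltwater 0→T: 178×4.18×T = 744.04 T; water: 4556.2(T − 60.5)
5300.2 T = 275650 − 59452 = 216198
T ≈ 40.79 °C — above 0 °C, consistent with complete melting.

T_f ≈ 40.8 °C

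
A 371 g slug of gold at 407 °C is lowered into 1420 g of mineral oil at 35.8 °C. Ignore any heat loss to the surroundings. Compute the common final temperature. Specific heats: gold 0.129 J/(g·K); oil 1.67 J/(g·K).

Taking heat into each body as positive, Σ m c ΔT = 0:
371*0.129*(T − 407) + 1420*1.67*(T − 35.8) = 0
(47.86 + 2371.4) T = 47.86*407 + 2371.4*35.8
T = 104375 / 2419.3 = 43.1 °C

T_f ≈ 43.1 °C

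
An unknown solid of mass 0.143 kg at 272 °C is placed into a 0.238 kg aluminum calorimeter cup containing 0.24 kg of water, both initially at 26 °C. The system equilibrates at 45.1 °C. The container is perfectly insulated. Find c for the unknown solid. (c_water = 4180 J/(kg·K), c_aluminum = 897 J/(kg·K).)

c ≈ 716 J/(kg·K)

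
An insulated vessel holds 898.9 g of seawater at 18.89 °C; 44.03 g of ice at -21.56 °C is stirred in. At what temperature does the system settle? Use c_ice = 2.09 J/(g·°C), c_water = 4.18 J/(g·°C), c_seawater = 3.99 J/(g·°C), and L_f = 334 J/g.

T_f ≈ 13.5 °C

Conservation of energy gives ΣQ = 0:
ice -21.56→0 °C: 44.03×2.09×21.56 = 1984; latent heat to melt: 44.03×334 = 14706; warm the meltwater: 184.05 T; seawater cools: 898.9×3.99×(T − 18.89) = 3586.6(T − 18.89)
3770.7 T = 67751 − 16690 = 51061
T ≈ 13.54 °C (positive, so assuming full melt was valid).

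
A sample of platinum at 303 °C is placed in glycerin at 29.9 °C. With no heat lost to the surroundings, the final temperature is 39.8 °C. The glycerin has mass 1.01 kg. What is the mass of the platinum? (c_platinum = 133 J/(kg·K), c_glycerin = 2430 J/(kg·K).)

Heat lost by the platinum = heat gained by the glycerin:
m·133·(303 − 39.8) = 1.01·2430·(39.8 − 29.9)
35006 m = 24298  ⇒  m ≈ 0.6941 kg

m ≈ 0.694 kg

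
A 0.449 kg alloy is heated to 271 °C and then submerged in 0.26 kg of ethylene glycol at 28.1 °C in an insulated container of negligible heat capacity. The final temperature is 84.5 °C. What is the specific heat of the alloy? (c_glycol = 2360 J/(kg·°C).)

c ≈ 413 J/(kg·°C)

Heat lost by the alloy = heat gained by the glycol:
0.449×c×(271 − 84.5) = 0.26×2360×(84.5 − 28.1)
83.74 c = 34607  ⇒  c ≈ 413.3 J/(kg·°C)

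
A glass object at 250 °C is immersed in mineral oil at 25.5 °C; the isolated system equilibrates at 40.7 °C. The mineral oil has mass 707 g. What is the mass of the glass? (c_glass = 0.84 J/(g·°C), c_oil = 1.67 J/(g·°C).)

m ≈ 102 g

Conservation of energy gives ΣQ = 0:
m×0.84×(40.7 − 250) + 707×1.67×(40.7 − 25.5) = 0
-175.81 m = -17946
m = -17946/-175.81 ≈ 102.1 g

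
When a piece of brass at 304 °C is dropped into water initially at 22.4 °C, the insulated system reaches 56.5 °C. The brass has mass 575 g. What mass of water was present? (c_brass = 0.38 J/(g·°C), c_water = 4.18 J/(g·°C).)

m ≈ 379 g

Net heat exchanged in the isolated system is zero:
575×0.38×(56.5 − 304) + m×4.18×(56.5 − 22.4) = 0
142.54 m = 54079
m = 54079/142.54 ≈ 379.4 g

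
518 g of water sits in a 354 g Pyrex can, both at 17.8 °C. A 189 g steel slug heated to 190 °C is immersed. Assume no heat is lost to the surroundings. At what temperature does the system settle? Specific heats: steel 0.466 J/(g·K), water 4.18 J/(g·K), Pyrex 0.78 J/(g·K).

T_f ≈ 23.8 °C

Net heat exchanged in the isolated system is zero:
189·0.466·(T − 190) + 518·4.18·(T − 17.8) + 354·0.78·(T − 17.8) = 0
88.07(T − 190) + 2165.2(T − 17.8) + 276.12(T − 17.8) = 0
(88.07 + 2165.2 + 276.12) T = 88.07·190 + 2165.2·17.8 + 276.12·17.8
T ≈ 23.80 °C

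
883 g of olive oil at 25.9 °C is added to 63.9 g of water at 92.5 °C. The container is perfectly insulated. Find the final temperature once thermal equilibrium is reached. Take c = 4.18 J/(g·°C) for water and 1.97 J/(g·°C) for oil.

T_f ≈ 34.8 °C

Net heat exchanged in the isolated system is zero:
63.9×4.18×(T − 92.5) + 883×1.97×(T − 25.9) = 0
267.1(T − 92.5) + 1739.5(T − 25.9) = 0
(267.1 + 1739.5) T = 267.1×92.5 + 1739.5×25.9
T ≈ 34.77 °C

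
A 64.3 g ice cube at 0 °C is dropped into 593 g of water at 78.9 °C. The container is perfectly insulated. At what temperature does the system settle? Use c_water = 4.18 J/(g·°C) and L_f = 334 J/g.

T_f ≈ 63.4 °C

Taking heat into each body as positive, Σ m c ΔT = 0:
fusion: m_ice L_f = 64.3×334 = 21476
  warm the meltwater: 268.77 T
  water: 2478.7(T − 78.9)
2747.5 T = 195573 − 21476 = 174096
T ≈ 63.37 °C (positive, so assuming full melt was valid).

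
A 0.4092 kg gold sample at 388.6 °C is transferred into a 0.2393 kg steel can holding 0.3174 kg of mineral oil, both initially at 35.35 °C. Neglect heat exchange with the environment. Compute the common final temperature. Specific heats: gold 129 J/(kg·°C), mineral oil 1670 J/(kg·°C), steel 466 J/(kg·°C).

T_f ≈ 62.2 °C

With ΣQ=0 the equilibrium temperature is the m·c-weighted mean:
T_f = (52.79*388.6 + 530.06*35.35 + 111.51*35.35) / (52.79 + 530.06 + 111.51)
    = 43193 / 694.36 ≈ 62.20 °C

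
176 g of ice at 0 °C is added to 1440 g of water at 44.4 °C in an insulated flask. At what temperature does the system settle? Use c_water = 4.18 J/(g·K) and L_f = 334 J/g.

T_f ≈ 30.9 °C

Net heat exchanged in the isolated system is zero:
latent heat to melt: 176·334 = 58784
  warm the meltwater: 735.68 T
  water cools: 1440·4.18·(T − 44.4) = 6019.2(T − 44.4)
6754.9 T = 267252 − 58784 = 208468
T ≈ 30.86 °C — above 0 °C, consistent with complete melting.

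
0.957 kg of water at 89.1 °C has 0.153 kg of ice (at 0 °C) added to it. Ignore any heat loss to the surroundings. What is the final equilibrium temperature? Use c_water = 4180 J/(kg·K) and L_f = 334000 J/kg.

T_f ≈ 65.8 °C

Let T be the final temperature. ΣQ_i = 0:
latent heat to melt: 0.153·334000 = 51102
  warm the meltwater: 639.54 T
  water cools: 0.957·4180·(T − 89.1) = 4000.3(T − 89.1)
4639.8 T = 356423 − 51102 = 305321
T ≈ 65.80 °C. Since T > 0 °C, the all-ice-melts assumption holds.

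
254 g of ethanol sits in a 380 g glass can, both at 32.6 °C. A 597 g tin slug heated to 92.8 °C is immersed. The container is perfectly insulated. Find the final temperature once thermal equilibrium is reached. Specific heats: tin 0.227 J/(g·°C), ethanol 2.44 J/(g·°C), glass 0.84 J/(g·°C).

T_f ≈ 40.2 °C

Net heat exchanged in the isolated system is zero:
597×0.227×(T − 92.8) + 254×2.44×(T − 32.6) + 380×0.84×(T − 32.6) = 0
135.52(T − 92.8) + 619.76(T − 32.6) + 319.2(T − 32.6) = 0
(135.52 + 619.76 + 319.2) T = 135.52×92.8 + 619.76×32.6 + 319.2×32.6
T = 43186 / 1074.5 = 40.2 °C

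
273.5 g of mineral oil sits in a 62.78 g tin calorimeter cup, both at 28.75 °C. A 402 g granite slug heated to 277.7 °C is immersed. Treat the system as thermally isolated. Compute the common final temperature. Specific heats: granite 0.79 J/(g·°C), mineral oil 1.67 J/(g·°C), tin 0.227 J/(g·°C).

Setting the total heat transfer to zero:
402·0.79·(T − 277.7) + 273.5·1.67·(T − 28.75) + 62.78·0.227·(T − 28.75) = 0
317.58(T − 277.7) + 456.75(T − 28.75) + 14.25(T − 28.75) = 0
788.58 T = 101733
T = 101733 / 788.58 = 129 °C

T_f ≈ 129.0 °C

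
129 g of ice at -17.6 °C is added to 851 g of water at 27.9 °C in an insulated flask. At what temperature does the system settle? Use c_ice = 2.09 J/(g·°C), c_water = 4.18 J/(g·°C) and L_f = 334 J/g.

T_f ≈ 12.6 °C

Taking heat into each body as positive, Σ m c ΔT = 0:
ice -17.6→0 °C: 129×2.09×17.6 = 4745.1
  fusion: m_ice L_f = 129×334 = 43086
  warm the meltwater: 539.22 T
  water cools: 851×4.18×(T − 27.9) = 3557.2(T − 27.9)
4096.4 T = 99245 − 47831 = 51414
T ≈ 12.55 °C. Since T > 0 °C, the all-ice-melts assumption holds.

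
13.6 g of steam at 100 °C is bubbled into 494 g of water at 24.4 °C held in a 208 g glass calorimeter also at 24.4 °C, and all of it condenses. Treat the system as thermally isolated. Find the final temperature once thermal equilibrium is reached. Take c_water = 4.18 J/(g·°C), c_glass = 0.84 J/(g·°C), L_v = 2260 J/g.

Sum of m c ΔT and latent-heat terms is zero:
latent heat released on condensation: 13.6·2260 = 30736
  condensate cools 100→T: 13.6·4.18·(T − 100) = 56.85(T − 100)
  original water: 2064.9(T − 24.4)
  glass cup: 208·0.84·(T − 24.4) = 174.72(T − 24.4)
2296.5 T = 30736 + 5684.8 + 54647 = 91068
T ≈ 39.66 °C, under the boiling point, so the assumption holds.

T_f ≈ 39.7 °C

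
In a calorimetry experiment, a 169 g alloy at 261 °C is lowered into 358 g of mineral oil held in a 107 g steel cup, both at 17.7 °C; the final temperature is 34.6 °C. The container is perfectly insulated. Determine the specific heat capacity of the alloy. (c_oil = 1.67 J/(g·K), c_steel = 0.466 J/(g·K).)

c ≈ 0.286 J/(g·K)

Conservation of energy gives ΣQ = 0:
169×c×(34.6 − 261) + 358×1.67×(34.6 − 17.7) + 107×0.466×(34.6 − 17.7) = 0
-38262 c = -10947
c = -10947/-38262 ≈ 0.2861 J/(g·K)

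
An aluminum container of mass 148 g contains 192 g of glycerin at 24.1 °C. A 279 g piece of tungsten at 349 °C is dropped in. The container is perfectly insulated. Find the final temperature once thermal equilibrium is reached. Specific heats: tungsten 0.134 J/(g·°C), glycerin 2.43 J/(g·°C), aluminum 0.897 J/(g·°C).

Heat gained plus heat lost sum to zero:
279*0.134*(T − 349) + 192*2.43*(T − 24.1) + 148*0.897*(T − 24.1) = 0
37.39(T − 349) + 466.56(T − 24.1) + 132.76(T − 24.1) = 0
636.7 T = 27491
T ≈ 43.18 °C

T_f ≈ 43.2 °C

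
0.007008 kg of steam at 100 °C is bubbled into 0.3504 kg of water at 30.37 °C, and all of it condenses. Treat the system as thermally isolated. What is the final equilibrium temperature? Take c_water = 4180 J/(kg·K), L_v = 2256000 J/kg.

T_f ≈ 42.3 °C

Let T be the final temperature. ΣQ_i = 0:
steam→water at 100 °C releases m L_v = 0.007008·2256000 = 15810; condensate cools 100→T: 0.007008·4180·(T − 100) = 29.29(T − 100); original water: 1464.7(T − 30.37)
1494 T = 15810 + 2929.3 + 44482 = 63221
T ≈ 42.32 °C — below 100 °C, confirming all the steam condensed.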